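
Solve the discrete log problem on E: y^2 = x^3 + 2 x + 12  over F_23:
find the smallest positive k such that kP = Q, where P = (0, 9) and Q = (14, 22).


Enumerate multiples of P until we hit Q = (14, 22):
  1P = (0, 9)
  2P = (2, 1)
  3P = (14, 1)
  4P = (22, 20)
  5P = (7, 22)
  6P = (11, 10)
  7P = (16, 0)
  8P = (11, 13)
  9P = (7, 1)
  10P = (22, 3)
  11P = (14, 22)
Match found at i = 11.

k = 11


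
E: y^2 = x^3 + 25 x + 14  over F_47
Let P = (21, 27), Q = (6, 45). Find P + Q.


P != Q, so use the chord formula.
s = (y2 - y1) / (x2 - x1) = (18) / (32) mod 47 = 27
x3 = s^2 - x1 - x2 mod 47 = 27^2 - 21 - 6 = 44
y3 = s (x1 - x3) - y1 mod 47 = 27 * (21 - 44) - 27 = 10

P + Q = (44, 10)


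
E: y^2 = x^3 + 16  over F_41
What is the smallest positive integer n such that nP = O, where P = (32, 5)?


Compute successive multiples of P until we hit O:
  1P = (32, 5)
  2P = (39, 34)
  3P = (29, 25)
  4P = (29, 16)
  5P = (39, 7)
  6P = (32, 36)
  7P = O

ord(P) = 7


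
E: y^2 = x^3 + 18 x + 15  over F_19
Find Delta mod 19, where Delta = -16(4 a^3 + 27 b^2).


4 a^3 + 27 b^2 = 4*18^3 + 27*15^2 = 23328 + 6075 = 29403
Delta = -16 * (29403) = -470448
Delta mod 19 = 11

Delta = 11 (mod 19)


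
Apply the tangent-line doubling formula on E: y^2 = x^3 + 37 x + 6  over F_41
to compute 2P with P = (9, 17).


Doubling: s = (3 x1^2 + a) / (2 y1)
s = (3*9^2 + 37) / (2*17) mod 41 = 1
x3 = s^2 - 2 x1 mod 41 = 1^2 - 2*9 = 24
y3 = s (x1 - x3) - y1 mod 41 = 1 * (9 - 24) - 17 = 9

2P = (24, 9)


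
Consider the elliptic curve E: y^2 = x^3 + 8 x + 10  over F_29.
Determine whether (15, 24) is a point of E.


Check whether y^2 = x^3 + 8 x + 10 (mod 29) for (x, y) = (15, 24).
LHS: y^2 = 24^2 mod 29 = 25
RHS: x^3 + 8 x + 10 = 15^3 + 8*15 + 10 mod 29 = 25
LHS = RHS

Yes, on the curve


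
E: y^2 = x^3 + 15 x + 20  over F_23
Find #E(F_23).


For each x in F_23, count y with y^2 = x^3 + 15 x + 20 mod 23:
  x = 1: RHS = 13, y in [6, 17]  -> 2 point(s)
  x = 2: RHS = 12, y in [9, 14]  -> 2 point(s)
  x = 3: RHS = 0, y in [0]  -> 1 point(s)
  x = 4: RHS = 6, y in [11, 12]  -> 2 point(s)
  x = 5: RHS = 13, y in [6, 17]  -> 2 point(s)
  x = 6: RHS = 4, y in [2, 21]  -> 2 point(s)
  x = 7: RHS = 8, y in [10, 13]  -> 2 point(s)
  x = 8: RHS = 8, y in [10, 13]  -> 2 point(s)
  x = 15: RHS = 9, y in [3, 20]  -> 2 point(s)
  x = 16: RHS = 9, y in [3, 20]  -> 2 point(s)
  x = 17: RHS = 13, y in [6, 17]  -> 2 point(s)
  x = 18: RHS = 4, y in [2, 21]  -> 2 point(s)
  x = 22: RHS = 4, y in [2, 21]  -> 2 point(s)
Affine points: 25. Add the point at infinity: total = 26.

#E(F_23) = 26


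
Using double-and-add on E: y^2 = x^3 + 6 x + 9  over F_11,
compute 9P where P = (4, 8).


k = 9 = 1001_2 (binary, LSB first: 1001)
Double-and-add from P = (4, 8):
  bit 0 = 1: acc = O + (4, 8) = (4, 8)
  bit 1 = 0: acc unchanged = (4, 8)
  bit 2 = 0: acc unchanged = (4, 8)
  bit 3 = 1: acc = (4, 8) + (7, 3) = (4, 3)

9P = (4, 3)


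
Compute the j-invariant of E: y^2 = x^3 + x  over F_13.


Delta = -16(4 a^3 + 27 b^2) mod 13 = 1
-1728 * (4 a)^3 = -1728 * (4*1)^3 mod 13 = 12
j = 12 * 1^(-1) mod 13 = 12

j = 12 (mod 13)


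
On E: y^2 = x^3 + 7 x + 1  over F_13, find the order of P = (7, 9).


Compute successive multiples of P until we hit O:
  1P = (7, 9)
  2P = (8, 7)
  3P = (2, 7)
  4P = (0, 12)
  5P = (3, 6)
  6P = (6, 8)
  7P = (1, 10)
  8P = (9, 0)
  ... (continuing to 16P)
  16P = O

ord(P) = 16


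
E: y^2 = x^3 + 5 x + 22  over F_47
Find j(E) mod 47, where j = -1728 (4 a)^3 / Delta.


Delta = -16(4 a^3 + 27 b^2) mod 47 = 5
-1728 * (4 a)^3 = -1728 * (4*5)^3 mod 47 = 16
j = 16 * 5^(-1) mod 47 = 22

j = 22 (mod 47)


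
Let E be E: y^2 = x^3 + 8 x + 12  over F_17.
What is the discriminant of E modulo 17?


4 a^3 + 27 b^2 = 4*8^3 + 27*12^2 = 2048 + 3888 = 5936
Delta = -16 * (5936) = -94976
Delta mod 17 = 3

Delta = 3 (mod 17)


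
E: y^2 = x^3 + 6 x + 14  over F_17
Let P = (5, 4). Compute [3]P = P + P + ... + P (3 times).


k = 3 = 11_2 (binary, LSB first: 11)
Double-and-add from P = (5, 4):
  bit 0 = 1: acc = O + (5, 4) = (5, 4)
  bit 1 = 1: acc = (5, 4) + (3, 12) = (8, 8)

3P = (8, 8)


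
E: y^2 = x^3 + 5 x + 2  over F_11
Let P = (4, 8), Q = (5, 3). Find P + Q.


P != Q, so use the chord formula.
s = (y2 - y1) / (x2 - x1) = (6) / (1) mod 11 = 6
x3 = s^2 - x1 - x2 mod 11 = 6^2 - 4 - 5 = 5
y3 = s (x1 - x3) - y1 mod 11 = 6 * (4 - 5) - 8 = 8

P + Q = (5, 8)


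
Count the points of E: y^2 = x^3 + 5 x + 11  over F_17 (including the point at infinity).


For each x in F_17, count y with y^2 = x^3 + 5 x + 11 mod 17:
  x = 1: RHS = 0, y in [0]  -> 1 point(s)
  x = 3: RHS = 2, y in [6, 11]  -> 2 point(s)
  x = 5: RHS = 8, y in [5, 12]  -> 2 point(s)
  x = 6: RHS = 2, y in [6, 11]  -> 2 point(s)
  x = 7: RHS = 15, y in [7, 10]  -> 2 point(s)
  x = 8: RHS = 2, y in [6, 11]  -> 2 point(s)
Affine points: 11. Add the point at infinity: total = 12.

#E(F_17) = 12


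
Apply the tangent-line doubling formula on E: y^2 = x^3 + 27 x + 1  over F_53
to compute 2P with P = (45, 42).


Doubling: s = (3 x1^2 + a) / (2 y1)
s = (3*45^2 + 27) / (2*42) mod 53 = 31
x3 = s^2 - 2 x1 mod 53 = 31^2 - 2*45 = 23
y3 = s (x1 - x3) - y1 mod 53 = 31 * (45 - 23) - 42 = 4

2P = (23, 4)


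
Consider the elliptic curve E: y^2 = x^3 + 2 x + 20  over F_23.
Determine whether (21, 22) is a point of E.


Check whether y^2 = x^3 + 2 x + 20 (mod 23) for (x, y) = (21, 22).
LHS: y^2 = 22^2 mod 23 = 1
RHS: x^3 + 2 x + 20 = 21^3 + 2*21 + 20 mod 23 = 8
LHS != RHS

No, not on the curve


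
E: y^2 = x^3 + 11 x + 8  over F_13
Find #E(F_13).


For each x in F_13, count y with y^2 = x^3 + 11 x + 8 mod 13:
  x = 2: RHS = 12, y in [5, 8]  -> 2 point(s)
  x = 3: RHS = 3, y in [4, 9]  -> 2 point(s)
  x = 4: RHS = 12, y in [5, 8]  -> 2 point(s)
  x = 6: RHS = 4, y in [2, 11]  -> 2 point(s)
  x = 7: RHS = 12, y in [5, 8]  -> 2 point(s)
  x = 8: RHS = 10, y in [6, 7]  -> 2 point(s)
  x = 9: RHS = 4, y in [2, 11]  -> 2 point(s)
  x = 10: RHS = 0, y in [0]  -> 1 point(s)
  x = 11: RHS = 4, y in [2, 11]  -> 2 point(s)
  x = 12: RHS = 9, y in [3, 10]  -> 2 point(s)
Affine points: 19. Add the point at infinity: total = 20.

#E(F_13) = 20


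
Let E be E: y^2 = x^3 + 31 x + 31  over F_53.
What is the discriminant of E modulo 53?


4 a^3 + 27 b^2 = 4*31^3 + 27*31^2 = 119164 + 25947 = 145111
Delta = -16 * (145111) = -2321776
Delta mod 53 = 48

Delta = 48 (mod 53)


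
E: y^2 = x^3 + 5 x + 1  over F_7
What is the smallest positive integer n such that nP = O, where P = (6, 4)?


Compute successive multiples of P until we hit O:
  1P = (6, 4)
  2P = (3, 6)
  3P = (0, 6)
  4P = (5, 5)
  5P = (4, 1)
  6P = (1, 0)
  7P = (4, 6)
  8P = (5, 2)
  ... (continuing to 12P)
  12P = O

ord(P) = 12


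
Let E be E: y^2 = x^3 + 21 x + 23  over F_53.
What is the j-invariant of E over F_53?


Delta = -16(4 a^3 + 27 b^2) mod 53 = 3
-1728 * (4 a)^3 = -1728 * (4*21)^3 mod 53 = 52
j = 52 * 3^(-1) mod 53 = 35

j = 35 (mod 53)


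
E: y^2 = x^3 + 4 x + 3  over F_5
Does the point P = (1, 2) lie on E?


Check whether y^2 = x^3 + 4 x + 3 (mod 5) for (x, y) = (1, 2).
LHS: y^2 = 2^2 mod 5 = 4
RHS: x^3 + 4 x + 3 = 1^3 + 4*1 + 3 mod 5 = 3
LHS != RHS

No, not on the curve


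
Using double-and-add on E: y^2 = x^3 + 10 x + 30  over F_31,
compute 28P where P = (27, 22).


k = 28 = 11100_2 (binary, LSB first: 00111)
Double-and-add from P = (27, 22):
  bit 0 = 0: acc unchanged = O
  bit 1 = 0: acc unchanged = O
  bit 2 = 1: acc = O + (28, 2) = (28, 2)
  bit 3 = 1: acc = (28, 2) + (16, 16) = (3, 5)
  bit 4 = 1: acc = (3, 5) + (8, 8) = (3, 26)

28P = (3, 26)


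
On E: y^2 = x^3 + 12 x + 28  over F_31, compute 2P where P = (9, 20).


Doubling: s = (3 x1^2 + a) / (2 y1)
s = (3*9^2 + 12) / (2*20) mod 31 = 18
x3 = s^2 - 2 x1 mod 31 = 18^2 - 2*9 = 27
y3 = s (x1 - x3) - y1 mod 31 = 18 * (9 - 27) - 20 = 28

2P = (27, 28)


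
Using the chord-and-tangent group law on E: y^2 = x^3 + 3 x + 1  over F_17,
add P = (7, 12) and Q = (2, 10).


P != Q, so use the chord formula.
s = (y2 - y1) / (x2 - x1) = (15) / (12) mod 17 = 14
x3 = s^2 - x1 - x2 mod 17 = 14^2 - 7 - 2 = 0
y3 = s (x1 - x3) - y1 mod 17 = 14 * (7 - 0) - 12 = 1

P + Q = (0, 1)


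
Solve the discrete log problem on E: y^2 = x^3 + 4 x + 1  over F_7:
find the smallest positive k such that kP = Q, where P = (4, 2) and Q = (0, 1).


Enumerate multiples of P until we hit Q = (0, 1):
  1P = (4, 2)
  2P = (0, 1)
Match found at i = 2.

k = 2


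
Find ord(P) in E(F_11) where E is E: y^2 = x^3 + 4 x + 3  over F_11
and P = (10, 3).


Compute successive multiples of P until we hit O:
  1P = (10, 3)
  2P = (0, 5)
  3P = (5, 7)
  4P = (5, 4)
  5P = (0, 6)
  6P = (10, 8)
  7P = O

ord(P) = 7


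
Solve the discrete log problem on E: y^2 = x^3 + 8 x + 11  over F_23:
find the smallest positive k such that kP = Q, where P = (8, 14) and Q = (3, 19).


Enumerate multiples of P until we hit Q = (3, 19):
  1P = (8, 14)
  2P = (20, 12)
  3P = (11, 21)
  4P = (12, 15)
  5P = (16, 7)
  6P = (3, 19)
Match found at i = 6.

k = 6


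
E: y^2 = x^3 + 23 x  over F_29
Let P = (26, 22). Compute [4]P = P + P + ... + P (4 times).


k = 4 = 100_2 (binary, LSB first: 001)
Double-and-add from P = (26, 22):
  bit 0 = 0: acc unchanged = O
  bit 1 = 0: acc unchanged = O
  bit 2 = 1: acc = O + (28, 18) = (28, 18)

4P = (28, 18)


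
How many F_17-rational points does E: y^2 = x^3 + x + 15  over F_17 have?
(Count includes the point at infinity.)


For each x in F_17, count y with y^2 = x^3 + 1 x + 15 mod 17:
  x = 0: RHS = 15, y in [7, 10]  -> 2 point(s)
  x = 1: RHS = 0, y in [0]  -> 1 point(s)
  x = 2: RHS = 8, y in [5, 12]  -> 2 point(s)
  x = 4: RHS = 15, y in [7, 10]  -> 2 point(s)
  x = 5: RHS = 9, y in [3, 14]  -> 2 point(s)
  x = 6: RHS = 16, y in [4, 13]  -> 2 point(s)
  x = 7: RHS = 8, y in [5, 12]  -> 2 point(s)
  x = 8: RHS = 8, y in [5, 12]  -> 2 point(s)
  x = 12: RHS = 4, y in [2, 15]  -> 2 point(s)
  x = 13: RHS = 15, y in [7, 10]  -> 2 point(s)
  x = 14: RHS = 2, y in [6, 11]  -> 2 point(s)
  x = 16: RHS = 13, y in [8, 9]  -> 2 point(s)
Affine points: 23. Add the point at infinity: total = 24.

#E(F_17) = 24


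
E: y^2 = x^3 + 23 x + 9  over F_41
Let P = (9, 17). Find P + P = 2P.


Doubling: s = (3 x1^2 + a) / (2 y1)
s = (3*9^2 + 23) / (2*17) mod 41 = 3
x3 = s^2 - 2 x1 mod 41 = 3^2 - 2*9 = 32
y3 = s (x1 - x3) - y1 mod 41 = 3 * (9 - 32) - 17 = 37

2P = (32, 37)


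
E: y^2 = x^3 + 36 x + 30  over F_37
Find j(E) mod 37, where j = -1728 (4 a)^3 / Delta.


Delta = -16(4 a^3 + 27 b^2) mod 37 = 23
-1728 * (4 a)^3 = -1728 * (4*36)^3 mod 37 = 36
j = 36 * 23^(-1) mod 37 = 8

j = 8 (mod 37)


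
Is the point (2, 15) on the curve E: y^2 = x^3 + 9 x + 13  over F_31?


Check whether y^2 = x^3 + 9 x + 13 (mod 31) for (x, y) = (2, 15).
LHS: y^2 = 15^2 mod 31 = 8
RHS: x^3 + 9 x + 13 = 2^3 + 9*2 + 13 mod 31 = 8
LHS = RHS

Yes, on the curve


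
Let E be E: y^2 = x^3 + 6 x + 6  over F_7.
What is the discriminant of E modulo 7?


4 a^3 + 27 b^2 = 4*6^3 + 27*6^2 = 864 + 972 = 1836
Delta = -16 * (1836) = -29376
Delta mod 7 = 3

Delta = 3 (mod 7)


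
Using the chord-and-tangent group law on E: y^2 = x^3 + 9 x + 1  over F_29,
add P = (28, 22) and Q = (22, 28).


P != Q, so use the chord formula.
s = (y2 - y1) / (x2 - x1) = (6) / (23) mod 29 = 28
x3 = s^2 - x1 - x2 mod 29 = 28^2 - 28 - 22 = 9
y3 = s (x1 - x3) - y1 mod 29 = 28 * (28 - 9) - 22 = 17

P + Q = (9, 17)


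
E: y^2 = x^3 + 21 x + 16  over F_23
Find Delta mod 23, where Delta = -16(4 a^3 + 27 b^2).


4 a^3 + 27 b^2 = 4*21^3 + 27*16^2 = 37044 + 6912 = 43956
Delta = -16 * (43956) = -703296
Delta mod 23 = 21

Delta = 21 (mod 23)


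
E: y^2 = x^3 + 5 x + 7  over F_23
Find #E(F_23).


For each x in F_23, count y with y^2 = x^3 + 5 x + 7 mod 23:
  x = 1: RHS = 13, y in [6, 17]  -> 2 point(s)
  x = 2: RHS = 2, y in [5, 18]  -> 2 point(s)
  x = 3: RHS = 3, y in [7, 16]  -> 2 point(s)
  x = 6: RHS = 0, y in [0]  -> 1 point(s)
  x = 11: RHS = 13, y in [6, 17]  -> 2 point(s)
  x = 12: RHS = 1, y in [1, 22]  -> 2 point(s)
  x = 18: RHS = 18, y in [8, 15]  -> 2 point(s)
  x = 21: RHS = 12, y in [9, 14]  -> 2 point(s)
  x = 22: RHS = 1, y in [1, 22]  -> 2 point(s)
Affine points: 17. Add the point at infinity: total = 18.

#E(F_23) = 18


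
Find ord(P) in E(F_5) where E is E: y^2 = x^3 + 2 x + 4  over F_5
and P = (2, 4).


Compute successive multiples of P until we hit O:
  1P = (2, 4)
  2P = (0, 2)
  3P = (4, 4)
  4P = (4, 1)
  5P = (0, 3)
  6P = (2, 1)
  7P = O

ord(P) = 7


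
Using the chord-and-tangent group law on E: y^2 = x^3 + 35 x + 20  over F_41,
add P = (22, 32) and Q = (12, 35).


P != Q, so use the chord formula.
s = (y2 - y1) / (x2 - x1) = (3) / (31) mod 41 = 12
x3 = s^2 - x1 - x2 mod 41 = 12^2 - 22 - 12 = 28
y3 = s (x1 - x3) - y1 mod 41 = 12 * (22 - 28) - 32 = 19

P + Q = (28, 19)


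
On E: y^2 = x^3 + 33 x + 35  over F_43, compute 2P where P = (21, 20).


Doubling: s = (3 x1^2 + a) / (2 y1)
s = (3*21^2 + 33) / (2*20) mod 43 = 21
x3 = s^2 - 2 x1 mod 43 = 21^2 - 2*21 = 12
y3 = s (x1 - x3) - y1 mod 43 = 21 * (21 - 12) - 20 = 40

2P = (12, 40)


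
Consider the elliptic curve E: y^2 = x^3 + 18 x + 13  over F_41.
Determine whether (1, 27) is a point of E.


Check whether y^2 = x^3 + 18 x + 13 (mod 41) for (x, y) = (1, 27).
LHS: y^2 = 27^2 mod 41 = 32
RHS: x^3 + 18 x + 13 = 1^3 + 18*1 + 13 mod 41 = 32
LHS = RHS

Yes, on the curve


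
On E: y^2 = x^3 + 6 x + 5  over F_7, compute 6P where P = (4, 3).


k = 6 = 110_2 (binary, LSB first: 011)
Double-and-add from P = (4, 3):
  bit 0 = 0: acc unchanged = O
  bit 1 = 1: acc = O + (3, 6) = (3, 6)
  bit 2 = 1: acc = (3, 6) + (2, 2) = (4, 4)

6P = (4, 4)


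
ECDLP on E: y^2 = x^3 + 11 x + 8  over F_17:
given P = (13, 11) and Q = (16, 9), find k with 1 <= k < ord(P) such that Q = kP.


Enumerate multiples of P until we hit Q = (16, 9):
  1P = (13, 11)
  2P = (16, 8)
  3P = (6, 16)
  4P = (11, 7)
  5P = (14, 4)
  6P = (5, 1)
  7P = (8, 8)
  8P = (12, 10)
  9P = (10, 9)
  10P = (2, 2)
  11P = (0, 12)
  12P = (3, 0)
  13P = (0, 5)
  14P = (2, 15)
  15P = (10, 8)
  16P = (12, 7)
  17P = (8, 9)
  18P = (5, 16)
  19P = (14, 13)
  20P = (11, 10)
  21P = (6, 1)
  22P = (16, 9)
Match found at i = 22.

k = 22


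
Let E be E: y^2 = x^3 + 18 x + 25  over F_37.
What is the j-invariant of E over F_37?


Delta = -16(4 a^3 + 27 b^2) mod 37 = 34
-1728 * (4 a)^3 = -1728 * (4*18)^3 mod 37 = 23
j = 23 * 34^(-1) mod 37 = 17

j = 17 (mod 37)


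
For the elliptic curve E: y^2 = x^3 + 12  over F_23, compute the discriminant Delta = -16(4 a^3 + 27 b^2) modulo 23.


4 a^3 + 27 b^2 = 4*0^3 + 27*12^2 = 0 + 3888 = 3888
Delta = -16 * (3888) = -62208
Delta mod 23 = 7

Delta = 7 (mod 23)


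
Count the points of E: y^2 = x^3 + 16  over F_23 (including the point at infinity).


For each x in F_23, count y with y^2 = x^3 + 0 x + 16 mod 23:
  x = 0: RHS = 16, y in [4, 19]  -> 2 point(s)
  x = 2: RHS = 1, y in [1, 22]  -> 2 point(s)
  x = 5: RHS = 3, y in [7, 16]  -> 2 point(s)
  x = 6: RHS = 2, y in [5, 18]  -> 2 point(s)
  x = 9: RHS = 9, y in [3, 20]  -> 2 point(s)
  x = 10: RHS = 4, y in [2, 21]  -> 2 point(s)
  x = 11: RHS = 13, y in [6, 17]  -> 2 point(s)
  x = 14: RHS = 0, y in [0]  -> 1 point(s)
  x = 16: RHS = 18, y in [8, 15]  -> 2 point(s)
  x = 18: RHS = 6, y in [11, 12]  -> 2 point(s)
  x = 20: RHS = 12, y in [9, 14]  -> 2 point(s)
  x = 21: RHS = 8, y in [10, 13]  -> 2 point(s)
Affine points: 23. Add the point at infinity: total = 24.

#E(F_23) = 24


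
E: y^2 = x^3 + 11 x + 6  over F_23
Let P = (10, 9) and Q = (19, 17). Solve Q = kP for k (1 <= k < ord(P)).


Enumerate multiples of P until we hit Q = (19, 17):
  1P = (10, 9)
  2P = (6, 9)
  3P = (7, 14)
  4P = (19, 6)
  5P = (12, 7)
  6P = (2, 6)
  7P = (0, 12)
  8P = (17, 0)
  9P = (0, 11)
  10P = (2, 17)
  11P = (12, 16)
  12P = (19, 17)
Match found at i = 12.

k = 12


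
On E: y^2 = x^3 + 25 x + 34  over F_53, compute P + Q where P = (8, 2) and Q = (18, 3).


P != Q, so use the chord formula.
s = (y2 - y1) / (x2 - x1) = (1) / (10) mod 53 = 16
x3 = s^2 - x1 - x2 mod 53 = 16^2 - 8 - 18 = 18
y3 = s (x1 - x3) - y1 mod 53 = 16 * (8 - 18) - 2 = 50

P + Q = (18, 50)


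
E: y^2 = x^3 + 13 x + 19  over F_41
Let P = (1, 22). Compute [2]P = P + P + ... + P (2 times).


k = 2 = 10_2 (binary, LSB first: 01)
Double-and-add from P = (1, 22):
  bit 0 = 0: acc unchanged = O
  bit 1 = 1: acc = O + (31, 23) = (31, 23)

2P = (31, 23)


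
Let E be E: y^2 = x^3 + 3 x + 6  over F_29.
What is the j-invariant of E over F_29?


Delta = -16(4 a^3 + 27 b^2) mod 29 = 4
-1728 * (4 a)^3 = -1728 * (4*3)^3 mod 29 = 1
j = 1 * 4^(-1) mod 29 = 22

j = 22 (mod 29)


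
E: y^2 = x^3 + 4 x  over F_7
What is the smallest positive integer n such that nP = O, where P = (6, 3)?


Compute successive multiples of P until we hit O:
  1P = (6, 3)
  2P = (2, 4)
  3P = (3, 5)
  4P = (0, 0)
  5P = (3, 2)
  6P = (2, 3)
  7P = (6, 4)
  8P = O

ord(P) = 8


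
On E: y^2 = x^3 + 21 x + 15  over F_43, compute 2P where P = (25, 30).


Doubling: s = (3 x1^2 + a) / (2 y1)
s = (3*25^2 + 21) / (2*30) mod 43 = 23
x3 = s^2 - 2 x1 mod 43 = 23^2 - 2*25 = 6
y3 = s (x1 - x3) - y1 mod 43 = 23 * (25 - 6) - 30 = 20

2P = (6, 20)


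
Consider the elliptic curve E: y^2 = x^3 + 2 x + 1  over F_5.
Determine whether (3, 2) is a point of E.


Check whether y^2 = x^3 + 2 x + 1 (mod 5) for (x, y) = (3, 2).
LHS: y^2 = 2^2 mod 5 = 4
RHS: x^3 + 2 x + 1 = 3^3 + 2*3 + 1 mod 5 = 4
LHS = RHS

Yes, on the curve


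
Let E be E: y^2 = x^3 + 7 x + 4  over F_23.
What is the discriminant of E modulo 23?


4 a^3 + 27 b^2 = 4*7^3 + 27*4^2 = 1372 + 432 = 1804
Delta = -16 * (1804) = -28864
Delta mod 23 = 1

Delta = 1 (mod 23)


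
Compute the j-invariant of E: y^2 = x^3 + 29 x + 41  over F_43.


Delta = -16(4 a^3 + 27 b^2) mod 43 = 39
-1728 * (4 a)^3 = -1728 * (4*29)^3 mod 43 = 32
j = 32 * 39^(-1) mod 43 = 35

j = 35 (mod 43)


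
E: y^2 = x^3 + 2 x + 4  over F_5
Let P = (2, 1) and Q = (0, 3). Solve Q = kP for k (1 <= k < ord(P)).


Enumerate multiples of P until we hit Q = (0, 3):
  1P = (2, 1)
  2P = (0, 3)
Match found at i = 2.

k = 2


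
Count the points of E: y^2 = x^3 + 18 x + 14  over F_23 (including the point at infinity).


For each x in F_23, count y with y^2 = x^3 + 18 x + 14 mod 23:
  x = 2: RHS = 12, y in [9, 14]  -> 2 point(s)
  x = 3: RHS = 3, y in [7, 16]  -> 2 point(s)
  x = 4: RHS = 12, y in [9, 14]  -> 2 point(s)
  x = 6: RHS = 16, y in [4, 19]  -> 2 point(s)
  x = 7: RHS = 0, y in [0]  -> 1 point(s)
  x = 8: RHS = 3, y in [7, 16]  -> 2 point(s)
  x = 9: RHS = 8, y in [10, 13]  -> 2 point(s)
  x = 11: RHS = 2, y in [5, 18]  -> 2 point(s)
  x = 12: RHS = 3, y in [7, 16]  -> 2 point(s)
  x = 15: RHS = 2, y in [5, 18]  -> 2 point(s)
  x = 17: RHS = 12, y in [9, 14]  -> 2 point(s)
  x = 18: RHS = 6, y in [11, 12]  -> 2 point(s)
  x = 19: RHS = 16, y in [4, 19]  -> 2 point(s)
  x = 20: RHS = 2, y in [5, 18]  -> 2 point(s)
  x = 21: RHS = 16, y in [4, 19]  -> 2 point(s)
  x = 22: RHS = 18, y in [8, 15]  -> 2 point(s)
Affine points: 31. Add the point at infinity: total = 32.

#E(F_23) = 32


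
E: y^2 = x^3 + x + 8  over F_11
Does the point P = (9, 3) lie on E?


Check whether y^2 = x^3 + 1 x + 8 (mod 11) for (x, y) = (9, 3).
LHS: y^2 = 3^2 mod 11 = 9
RHS: x^3 + 1 x + 8 = 9^3 + 1*9 + 8 mod 11 = 9
LHS = RHS

Yes, on the curve


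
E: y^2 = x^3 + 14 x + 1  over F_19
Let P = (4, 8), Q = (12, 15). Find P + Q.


P != Q, so use the chord formula.
s = (y2 - y1) / (x2 - x1) = (7) / (8) mod 19 = 8
x3 = s^2 - x1 - x2 mod 19 = 8^2 - 4 - 12 = 10
y3 = s (x1 - x3) - y1 mod 19 = 8 * (4 - 10) - 8 = 1

P + Q = (10, 1)


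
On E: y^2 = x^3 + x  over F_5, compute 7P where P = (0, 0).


k = 7 = 111_2 (binary, LSB first: 111)
Double-and-add from P = (0, 0):
  bit 0 = 1: acc = O + (0, 0) = (0, 0)
  bit 1 = 1: acc = (0, 0) + O = (0, 0)
  bit 2 = 1: acc = (0, 0) + O = (0, 0)

7P = (0, 0)


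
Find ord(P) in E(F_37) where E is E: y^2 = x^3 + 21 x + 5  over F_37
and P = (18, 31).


Compute successive multiples of P until we hit O:
  1P = (18, 31)
  2P = (29, 19)
  3P = (34, 10)
  4P = (23, 1)
  5P = (32, 16)
  6P = (31, 12)
  7P = (14, 3)
  8P = (17, 13)
  ... (continuing to 37P)
  37P = O

ord(P) = 37


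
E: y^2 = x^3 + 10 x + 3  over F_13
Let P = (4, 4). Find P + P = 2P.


Doubling: s = (3 x1^2 + a) / (2 y1)
s = (3*4^2 + 10) / (2*4) mod 13 = 4
x3 = s^2 - 2 x1 mod 13 = 4^2 - 2*4 = 8
y3 = s (x1 - x3) - y1 mod 13 = 4 * (4 - 8) - 4 = 6

2P = (8, 6)


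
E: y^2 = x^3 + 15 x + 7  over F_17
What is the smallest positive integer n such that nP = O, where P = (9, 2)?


Compute successive multiples of P until we hit O:
  1P = (9, 2)
  2P = (7, 8)
  3P = (10, 1)
  4P = (16, 5)
  5P = (13, 6)
  6P = (13, 11)
  7P = (16, 12)
  8P = (10, 16)
  ... (continuing to 11P)
  11P = O

ord(P) = 11


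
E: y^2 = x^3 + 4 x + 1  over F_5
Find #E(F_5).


For each x in F_5, count y with y^2 = x^3 + 4 x + 1 mod 5:
  x = 0: RHS = 1, y in [1, 4]  -> 2 point(s)
  x = 1: RHS = 1, y in [1, 4]  -> 2 point(s)
  x = 3: RHS = 0, y in [0]  -> 1 point(s)
  x = 4: RHS = 1, y in [1, 4]  -> 2 point(s)
Affine points: 7. Add the point at infinity: total = 8.

#E(F_5) = 8


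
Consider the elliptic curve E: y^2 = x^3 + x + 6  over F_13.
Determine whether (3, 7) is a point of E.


Check whether y^2 = x^3 + 1 x + 6 (mod 13) for (x, y) = (3, 7).
LHS: y^2 = 7^2 mod 13 = 10
RHS: x^3 + 1 x + 6 = 3^3 + 1*3 + 6 mod 13 = 10
LHS = RHS

Yes, on the curve


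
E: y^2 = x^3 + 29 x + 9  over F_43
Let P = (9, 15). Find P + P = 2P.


Doubling: s = (3 x1^2 + a) / (2 y1)
s = (3*9^2 + 29) / (2*15) mod 43 = 32
x3 = s^2 - 2 x1 mod 43 = 32^2 - 2*9 = 17
y3 = s (x1 - x3) - y1 mod 43 = 32 * (9 - 17) - 15 = 30

2P = (17, 30)


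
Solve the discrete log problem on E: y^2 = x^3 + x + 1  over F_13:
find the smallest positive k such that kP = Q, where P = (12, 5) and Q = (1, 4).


Enumerate multiples of P until we hit Q = (1, 4):
  1P = (12, 5)
  2P = (11, 11)
  3P = (0, 1)
  4P = (4, 2)
  5P = (1, 4)
Match found at i = 5.

k = 5


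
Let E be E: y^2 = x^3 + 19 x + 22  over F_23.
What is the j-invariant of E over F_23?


Delta = -16(4 a^3 + 27 b^2) mod 23 = 7
-1728 * (4 a)^3 = -1728 * (4*19)^3 mod 23 = 6
j = 6 * 7^(-1) mod 23 = 14

j = 14 (mod 23)


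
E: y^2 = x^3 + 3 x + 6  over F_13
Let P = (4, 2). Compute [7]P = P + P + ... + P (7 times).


k = 7 = 111_2 (binary, LSB first: 111)
Double-and-add from P = (4, 2):
  bit 0 = 1: acc = O + (4, 2) = (4, 2)
  bit 1 = 1: acc = (4, 2) + (1, 7) = (5, 4)
  bit 2 = 1: acc = (5, 4) + (8, 3) = (3, 4)

7P = (3, 4)


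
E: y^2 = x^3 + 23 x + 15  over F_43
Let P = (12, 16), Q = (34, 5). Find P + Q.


P != Q, so use the chord formula.
s = (y2 - y1) / (x2 - x1) = (32) / (22) mod 43 = 21
x3 = s^2 - x1 - x2 mod 43 = 21^2 - 12 - 34 = 8
y3 = s (x1 - x3) - y1 mod 43 = 21 * (12 - 8) - 16 = 25

P + Q = (8, 25)


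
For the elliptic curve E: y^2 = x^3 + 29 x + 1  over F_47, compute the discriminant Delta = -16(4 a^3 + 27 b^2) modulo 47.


4 a^3 + 27 b^2 = 4*29^3 + 27*1^2 = 97556 + 27 = 97583
Delta = -16 * (97583) = -1561328
Delta mod 47 = 12

Delta = 12 (mod 47)


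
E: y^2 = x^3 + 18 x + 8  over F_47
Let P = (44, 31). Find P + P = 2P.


Doubling: s = (3 x1^2 + a) / (2 y1)
s = (3*44^2 + 18) / (2*31) mod 47 = 3
x3 = s^2 - 2 x1 mod 47 = 3^2 - 2*44 = 15
y3 = s (x1 - x3) - y1 mod 47 = 3 * (44 - 15) - 31 = 9

2P = (15, 9)


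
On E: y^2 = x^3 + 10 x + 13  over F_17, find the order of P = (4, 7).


Compute successive multiples of P until we hit O:
  1P = (4, 7)
  2P = (5, 1)
  3P = (10, 12)
  4P = (7, 16)
  5P = (15, 11)
  6P = (6, 0)
  7P = (15, 6)
  8P = (7, 1)
  ... (continuing to 12P)
  12P = O

ord(P) = 12


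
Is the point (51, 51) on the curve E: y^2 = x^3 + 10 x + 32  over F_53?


Check whether y^2 = x^3 + 10 x + 32 (mod 53) for (x, y) = (51, 51).
LHS: y^2 = 51^2 mod 53 = 4
RHS: x^3 + 10 x + 32 = 51^3 + 10*51 + 32 mod 53 = 4
LHS = RHS

Yes, on the curve


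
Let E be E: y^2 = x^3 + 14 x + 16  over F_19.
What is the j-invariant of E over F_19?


Delta = -16(4 a^3 + 27 b^2) mod 19 = 8
-1728 * (4 a)^3 = -1728 * (4*14)^3 mod 19 = 18
j = 18 * 8^(-1) mod 19 = 7

j = 7 (mod 19)


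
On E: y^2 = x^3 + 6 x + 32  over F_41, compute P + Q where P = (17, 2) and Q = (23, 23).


P != Q, so use the chord formula.
s = (y2 - y1) / (x2 - x1) = (21) / (6) mod 41 = 24
x3 = s^2 - x1 - x2 mod 41 = 24^2 - 17 - 23 = 3
y3 = s (x1 - x3) - y1 mod 41 = 24 * (17 - 3) - 2 = 6

P + Q = (3, 6)


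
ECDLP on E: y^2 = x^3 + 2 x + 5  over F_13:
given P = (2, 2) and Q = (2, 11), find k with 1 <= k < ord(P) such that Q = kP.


Enumerate multiples of P until we hit Q = (2, 11):
  1P = (2, 2)
  2P = (5, 7)
  3P = (3, 5)
  4P = (4, 5)
  5P = (6, 5)
  6P = (8, 0)
  7P = (6, 8)
  8P = (4, 8)
  9P = (3, 8)
  10P = (5, 6)
  11P = (2, 11)
Match found at i = 11.

k = 11


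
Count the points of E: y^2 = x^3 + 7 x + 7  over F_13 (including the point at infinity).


For each x in F_13, count y with y^2 = x^3 + 7 x + 7 mod 13:
  x = 2: RHS = 3, y in [4, 9]  -> 2 point(s)
  x = 3: RHS = 3, y in [4, 9]  -> 2 point(s)
  x = 7: RHS = 9, y in [3, 10]  -> 2 point(s)
  x = 8: RHS = 3, y in [4, 9]  -> 2 point(s)
  x = 12: RHS = 12, y in [5, 8]  -> 2 point(s)
Affine points: 10. Add the point at infinity: total = 11.

#E(F_13) = 11


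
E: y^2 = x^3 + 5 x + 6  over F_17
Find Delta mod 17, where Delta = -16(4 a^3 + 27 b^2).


4 a^3 + 27 b^2 = 4*5^3 + 27*6^2 = 500 + 972 = 1472
Delta = -16 * (1472) = -23552
Delta mod 17 = 10

Delta = 10 (mod 17)


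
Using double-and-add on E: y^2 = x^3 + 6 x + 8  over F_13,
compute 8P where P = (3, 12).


k = 8 = 1000_2 (binary, LSB first: 0001)
Double-and-add from P = (3, 12):
  bit 0 = 0: acc unchanged = O
  bit 1 = 0: acc unchanged = O
  bit 2 = 0: acc unchanged = O
  bit 3 = 1: acc = O + (3, 1) = (3, 1)

8P = (3, 1)


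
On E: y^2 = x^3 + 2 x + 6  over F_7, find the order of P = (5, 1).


Compute successive multiples of P until we hit O:
  1P = (5, 1)
  2P = (4, 6)
  3P = (2, 5)
  4P = (1, 3)
  5P = (3, 5)
  6P = (3, 2)
  7P = (1, 4)
  8P = (2, 2)
  ... (continuing to 11P)
  11P = O

ord(P) = 11


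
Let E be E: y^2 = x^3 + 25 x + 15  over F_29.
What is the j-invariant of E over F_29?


Delta = -16(4 a^3 + 27 b^2) mod 29 = 15
-1728 * (4 a)^3 = -1728 * (4*25)^3 mod 29 = 3
j = 3 * 15^(-1) mod 29 = 6

j = 6 (mod 29)


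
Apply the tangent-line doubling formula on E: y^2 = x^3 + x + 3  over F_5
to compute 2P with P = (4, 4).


Doubling: s = (3 x1^2 + a) / (2 y1)
s = (3*4^2 + 1) / (2*4) mod 5 = 3
x3 = s^2 - 2 x1 mod 5 = 3^2 - 2*4 = 1
y3 = s (x1 - x3) - y1 mod 5 = 3 * (4 - 1) - 4 = 0

2P = (1, 0)


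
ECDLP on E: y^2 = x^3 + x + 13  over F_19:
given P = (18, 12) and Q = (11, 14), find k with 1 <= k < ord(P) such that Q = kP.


Enumerate multiples of P until we hit Q = (11, 14):
  1P = (18, 12)
  2P = (11, 5)
  3P = (10, 15)
  4P = (14, 15)
  5P = (3, 10)
  6P = (3, 9)
  7P = (14, 4)
  8P = (10, 4)
  9P = (11, 14)
Match found at i = 9.

k = 9


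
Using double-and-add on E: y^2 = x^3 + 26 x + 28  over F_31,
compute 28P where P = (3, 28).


k = 28 = 11100_2 (binary, LSB first: 00111)
Double-and-add from P = (3, 28):
  bit 0 = 0: acc unchanged = O
  bit 1 = 0: acc unchanged = O
  bit 2 = 1: acc = O + (8, 29) = (8, 29)
  bit 3 = 1: acc = (8, 29) + (17, 12) = (0, 11)
  bit 4 = 1: acc = (0, 11) + (30, 30) = (21, 16)

28P = (21, 16)


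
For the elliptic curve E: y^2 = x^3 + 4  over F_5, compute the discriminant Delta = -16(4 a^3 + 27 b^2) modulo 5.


4 a^3 + 27 b^2 = 4*0^3 + 27*4^2 = 0 + 432 = 432
Delta = -16 * (432) = -6912
Delta mod 5 = 3

Delta = 3 (mod 5)


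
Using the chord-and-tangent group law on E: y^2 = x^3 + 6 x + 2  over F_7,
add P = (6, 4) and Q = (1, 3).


P != Q, so use the chord formula.
s = (y2 - y1) / (x2 - x1) = (6) / (2) mod 7 = 3
x3 = s^2 - x1 - x2 mod 7 = 3^2 - 6 - 1 = 2
y3 = s (x1 - x3) - y1 mod 7 = 3 * (6 - 2) - 4 = 1

P + Q = (2, 1)


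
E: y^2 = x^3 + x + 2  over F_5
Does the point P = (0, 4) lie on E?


Check whether y^2 = x^3 + 1 x + 2 (mod 5) for (x, y) = (0, 4).
LHS: y^2 = 4^2 mod 5 = 1
RHS: x^3 + 1 x + 2 = 0^3 + 1*0 + 2 mod 5 = 2
LHS != RHS

No, not on the curve


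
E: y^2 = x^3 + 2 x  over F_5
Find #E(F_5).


For each x in F_5, count y with y^2 = x^3 + 2 x + 0 mod 5:
  x = 0: RHS = 0, y in [0]  -> 1 point(s)
Affine points: 1. Add the point at infinity: total = 2.

#E(F_5) = 2


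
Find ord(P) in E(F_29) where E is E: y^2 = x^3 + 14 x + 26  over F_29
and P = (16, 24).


Compute successive multiples of P until we hit O:
  1P = (16, 24)
  2P = (6, 6)
  3P = (23, 4)
  4P = (10, 21)
  5P = (25, 15)
  6P = (18, 7)
  7P = (2, 2)
  8P = (4, 28)
  ... (continuing to 21P)
  21P = O

ord(P) = 21


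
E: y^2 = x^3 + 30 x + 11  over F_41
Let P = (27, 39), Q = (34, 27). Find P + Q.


P != Q, so use the chord formula.
s = (y2 - y1) / (x2 - x1) = (29) / (7) mod 41 = 10
x3 = s^2 - x1 - x2 mod 41 = 10^2 - 27 - 34 = 39
y3 = s (x1 - x3) - y1 mod 41 = 10 * (27 - 39) - 39 = 5

P + Q = (39, 5)


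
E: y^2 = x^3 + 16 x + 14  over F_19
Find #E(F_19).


For each x in F_19, count y with y^2 = x^3 + 16 x + 14 mod 19:
  x = 2: RHS = 16, y in [4, 15]  -> 2 point(s)
  x = 4: RHS = 9, y in [3, 16]  -> 2 point(s)
  x = 11: RHS = 1, y in [1, 18]  -> 2 point(s)
  x = 13: RHS = 6, y in [5, 14]  -> 2 point(s)
  x = 15: RHS = 0, y in [0]  -> 1 point(s)
  x = 18: RHS = 16, y in [4, 15]  -> 2 point(s)
Affine points: 11. Add the point at infinity: total = 12.

#E(F_19) = 12


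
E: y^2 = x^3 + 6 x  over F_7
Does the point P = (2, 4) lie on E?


Check whether y^2 = x^3 + 6 x + 0 (mod 7) for (x, y) = (2, 4).
LHS: y^2 = 4^2 mod 7 = 2
RHS: x^3 + 6 x + 0 = 2^3 + 6*2 + 0 mod 7 = 6
LHS != RHS

No, not on the curve


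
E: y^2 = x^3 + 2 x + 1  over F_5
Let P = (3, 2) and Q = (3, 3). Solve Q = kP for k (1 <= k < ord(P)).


Enumerate multiples of P until we hit Q = (3, 3):
  1P = (3, 2)
  2P = (0, 1)
  3P = (1, 2)
  4P = (1, 3)
  5P = (0, 4)
  6P = (3, 3)
Match found at i = 6.

k = 6


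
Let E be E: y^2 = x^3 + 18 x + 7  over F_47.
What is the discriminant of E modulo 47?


4 a^3 + 27 b^2 = 4*18^3 + 27*7^2 = 23328 + 1323 = 24651
Delta = -16 * (24651) = -394416
Delta mod 47 = 8

Delta = 8 (mod 47)


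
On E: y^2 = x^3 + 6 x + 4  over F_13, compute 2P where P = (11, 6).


Doubling: s = (3 x1^2 + a) / (2 y1)
s = (3*11^2 + 6) / (2*6) mod 13 = 8
x3 = s^2 - 2 x1 mod 13 = 8^2 - 2*11 = 3
y3 = s (x1 - x3) - y1 mod 13 = 8 * (11 - 3) - 6 = 6

2P = (3, 6)


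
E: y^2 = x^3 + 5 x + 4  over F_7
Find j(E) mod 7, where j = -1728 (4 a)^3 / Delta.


Delta = -16(4 a^3 + 27 b^2) mod 7 = 5
-1728 * (4 a)^3 = -1728 * (4*5)^3 mod 7 = 6
j = 6 * 5^(-1) mod 7 = 4

j = 4 (mod 7)


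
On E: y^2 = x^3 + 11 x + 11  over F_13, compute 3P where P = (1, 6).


k = 3 = 11_2 (binary, LSB first: 11)
Double-and-add from P = (1, 6):
  bit 0 = 1: acc = O + (1, 6) = (1, 6)
  bit 1 = 1: acc = (1, 6) + (12, 5) = (10, 9)

3P = (10, 9)


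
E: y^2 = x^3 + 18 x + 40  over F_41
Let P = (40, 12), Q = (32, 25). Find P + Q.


P != Q, so use the chord formula.
s = (y2 - y1) / (x2 - x1) = (13) / (33) mod 41 = 24
x3 = s^2 - x1 - x2 mod 41 = 24^2 - 40 - 32 = 12
y3 = s (x1 - x3) - y1 mod 41 = 24 * (40 - 12) - 12 = 4

P + Q = (12, 4)


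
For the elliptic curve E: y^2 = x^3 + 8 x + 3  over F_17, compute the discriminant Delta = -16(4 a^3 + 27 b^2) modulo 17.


4 a^3 + 27 b^2 = 4*8^3 + 27*3^2 = 2048 + 243 = 2291
Delta = -16 * (2291) = -36656
Delta mod 17 = 13

Delta = 13 (mod 17)


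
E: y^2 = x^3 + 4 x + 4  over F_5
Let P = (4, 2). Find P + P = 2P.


Doubling: s = (3 x1^2 + a) / (2 y1)
s = (3*4^2 + 4) / (2*2) mod 5 = 3
x3 = s^2 - 2 x1 mod 5 = 3^2 - 2*4 = 1
y3 = s (x1 - x3) - y1 mod 5 = 3 * (4 - 1) - 2 = 2

2P = (1, 2)


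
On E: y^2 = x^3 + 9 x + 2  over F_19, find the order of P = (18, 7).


Compute successive multiples of P until we hit O:
  1P = (18, 7)
  2P = (7, 16)
  3P = (11, 8)
  4P = (16, 9)
  5P = (5, 18)
  6P = (2, 16)
  7P = (8, 4)
  8P = (10, 3)
  ... (continuing to 25P)
  25P = O

ord(P) = 25


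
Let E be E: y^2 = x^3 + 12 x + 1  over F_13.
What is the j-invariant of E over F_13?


Delta = -16(4 a^3 + 27 b^2) mod 13 = 9
-1728 * (4 a)^3 = -1728 * (4*12)^3 mod 13 = 1
j = 1 * 9^(-1) mod 13 = 3

j = 3 (mod 13)


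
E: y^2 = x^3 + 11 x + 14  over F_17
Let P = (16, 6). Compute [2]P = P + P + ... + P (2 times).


k = 2 = 10_2 (binary, LSB first: 01)
Double-and-add from P = (16, 6):
  bit 0 = 0: acc unchanged = O
  bit 1 = 1: acc = O + (1, 3) = (1, 3)

2P = (1, 3)


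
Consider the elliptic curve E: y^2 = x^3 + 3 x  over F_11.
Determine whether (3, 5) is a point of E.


Check whether y^2 = x^3 + 3 x + 0 (mod 11) for (x, y) = (3, 5).
LHS: y^2 = 5^2 mod 11 = 3
RHS: x^3 + 3 x + 0 = 3^3 + 3*3 + 0 mod 11 = 3
LHS = RHS

Yes, on the curve


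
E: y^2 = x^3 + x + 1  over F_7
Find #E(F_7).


For each x in F_7, count y with y^2 = x^3 + 1 x + 1 mod 7:
  x = 0: RHS = 1, y in [1, 6]  -> 2 point(s)
  x = 2: RHS = 4, y in [2, 5]  -> 2 point(s)
Affine points: 4. Add the point at infinity: total = 5.

#E(F_7) = 5


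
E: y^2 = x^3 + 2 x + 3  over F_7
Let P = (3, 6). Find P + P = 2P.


Doubling: s = (3 x1^2 + a) / (2 y1)
s = (3*3^2 + 2) / (2*6) mod 7 = 3
x3 = s^2 - 2 x1 mod 7 = 3^2 - 2*3 = 3
y3 = s (x1 - x3) - y1 mod 7 = 3 * (3 - 3) - 6 = 1

2P = (3, 1)


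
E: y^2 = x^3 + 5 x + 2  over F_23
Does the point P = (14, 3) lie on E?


Check whether y^2 = x^3 + 5 x + 2 (mod 23) for (x, y) = (14, 3).
LHS: y^2 = 3^2 mod 23 = 9
RHS: x^3 + 5 x + 2 = 14^3 + 5*14 + 2 mod 23 = 10
LHS != RHS

No, not on the curve


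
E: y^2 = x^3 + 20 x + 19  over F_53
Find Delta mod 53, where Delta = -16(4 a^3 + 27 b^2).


4 a^3 + 27 b^2 = 4*20^3 + 27*19^2 = 32000 + 9747 = 41747
Delta = -16 * (41747) = -667952
Delta mod 53 = 7

Delta = 7 (mod 53)


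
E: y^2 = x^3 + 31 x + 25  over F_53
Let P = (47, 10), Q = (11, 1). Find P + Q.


P != Q, so use the chord formula.
s = (y2 - y1) / (x2 - x1) = (44) / (17) mod 53 = 40
x3 = s^2 - x1 - x2 mod 53 = 40^2 - 47 - 11 = 5
y3 = s (x1 - x3) - y1 mod 53 = 40 * (47 - 5) - 10 = 27

P + Q = (5, 27)


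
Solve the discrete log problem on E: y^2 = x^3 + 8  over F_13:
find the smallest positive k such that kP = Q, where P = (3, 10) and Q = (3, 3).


Enumerate multiples of P until we hit Q = (3, 3):
  1P = (3, 10)
  2P = (11, 0)
  3P = (3, 3)
Match found at i = 3.

k = 3


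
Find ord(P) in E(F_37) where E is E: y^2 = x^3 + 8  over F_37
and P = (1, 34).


Compute successive multiples of P until we hit O:
  1P = (1, 34)
  2P = (26, 34)
  3P = (10, 3)
  4P = (10, 34)
  5P = (26, 3)
  6P = (1, 3)
  7P = O

ord(P) = 7


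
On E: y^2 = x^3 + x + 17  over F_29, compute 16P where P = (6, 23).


k = 16 = 10000_2 (binary, LSB first: 00001)
Double-and-add from P = (6, 23):
  bit 0 = 0: acc unchanged = O
  bit 1 = 0: acc unchanged = O
  bit 2 = 0: acc unchanged = O
  bit 3 = 0: acc unchanged = O
  bit 4 = 1: acc = O + (27, 23) = (27, 23)

16P = (27, 23)


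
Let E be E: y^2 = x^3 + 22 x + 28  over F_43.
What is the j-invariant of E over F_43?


Delta = -16(4 a^3 + 27 b^2) mod 43 = 15
-1728 * (4 a)^3 = -1728 * (4*22)^3 mod 43 = 22
j = 22 * 15^(-1) mod 43 = 33

j = 33 (mod 43)


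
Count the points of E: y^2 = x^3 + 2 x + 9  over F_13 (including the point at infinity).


For each x in F_13, count y with y^2 = x^3 + 2 x + 9 mod 13:
  x = 0: RHS = 9, y in [3, 10]  -> 2 point(s)
  x = 1: RHS = 12, y in [5, 8]  -> 2 point(s)
  x = 3: RHS = 3, y in [4, 9]  -> 2 point(s)
  x = 4: RHS = 3, y in [4, 9]  -> 2 point(s)
  x = 5: RHS = 1, y in [1, 12]  -> 2 point(s)
  x = 6: RHS = 3, y in [4, 9]  -> 2 point(s)
  x = 8: RHS = 4, y in [2, 11]  -> 2 point(s)
  x = 11: RHS = 10, y in [6, 7]  -> 2 point(s)
Affine points: 16. Add the point at infinity: total = 17.

#E(F_13) = 17


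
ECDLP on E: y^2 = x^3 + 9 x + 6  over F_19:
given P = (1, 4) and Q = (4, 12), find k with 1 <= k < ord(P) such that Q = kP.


Enumerate multiples of P until we hit Q = (4, 12):
  1P = (1, 4)
  2P = (5, 9)
  3P = (11, 12)
  4P = (16, 3)
  5P = (8, 18)
  6P = (14, 8)
  7P = (15, 18)
  8P = (4, 12)
Match found at i = 8.

k = 8


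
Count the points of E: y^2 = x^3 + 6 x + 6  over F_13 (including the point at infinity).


For each x in F_13, count y with y^2 = x^3 + 6 x + 6 mod 13:
  x = 1: RHS = 0, y in [0]  -> 1 point(s)
  x = 2: RHS = 0, y in [0]  -> 1 point(s)
  x = 3: RHS = 12, y in [5, 8]  -> 2 point(s)
  x = 4: RHS = 3, y in [4, 9]  -> 2 point(s)
  x = 7: RHS = 1, y in [1, 12]  -> 2 point(s)
  x = 9: RHS = 9, y in [3, 10]  -> 2 point(s)
  x = 10: RHS = 0, y in [0]  -> 1 point(s)
  x = 11: RHS = 12, y in [5, 8]  -> 2 point(s)
  x = 12: RHS = 12, y in [5, 8]  -> 2 point(s)
Affine points: 15. Add the point at infinity: total = 16.

#E(F_13) = 16


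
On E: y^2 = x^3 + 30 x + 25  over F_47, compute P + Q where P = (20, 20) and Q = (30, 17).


P != Q, so use the chord formula.
s = (y2 - y1) / (x2 - x1) = (44) / (10) mod 47 = 42
x3 = s^2 - x1 - x2 mod 47 = 42^2 - 20 - 30 = 22
y3 = s (x1 - x3) - y1 mod 47 = 42 * (20 - 22) - 20 = 37

P + Q = (22, 37)


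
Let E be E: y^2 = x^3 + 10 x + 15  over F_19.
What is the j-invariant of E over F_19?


Delta = -16(4 a^3 + 27 b^2) mod 19 = 15
-1728 * (4 a)^3 = -1728 * (4*10)^3 mod 19 = 8
j = 8 * 15^(-1) mod 19 = 17

j = 17 (mod 19)


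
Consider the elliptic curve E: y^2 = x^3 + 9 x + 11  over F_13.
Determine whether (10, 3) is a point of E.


Check whether y^2 = x^3 + 9 x + 11 (mod 13) for (x, y) = (10, 3).
LHS: y^2 = 3^2 mod 13 = 9
RHS: x^3 + 9 x + 11 = 10^3 + 9*10 + 11 mod 13 = 9
LHS = RHS

Yes, on the curve


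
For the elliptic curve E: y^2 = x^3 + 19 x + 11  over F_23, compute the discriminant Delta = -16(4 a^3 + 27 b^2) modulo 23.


4 a^3 + 27 b^2 = 4*19^3 + 27*11^2 = 27436 + 3267 = 30703
Delta = -16 * (30703) = -491248
Delta mod 23 = 9

Delta = 9 (mod 23)


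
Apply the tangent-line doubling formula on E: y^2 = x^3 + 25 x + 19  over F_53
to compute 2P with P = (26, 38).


Doubling: s = (3 x1^2 + a) / (2 y1)
s = (3*26^2 + 25) / (2*38) mod 53 = 4
x3 = s^2 - 2 x1 mod 53 = 4^2 - 2*26 = 17
y3 = s (x1 - x3) - y1 mod 53 = 4 * (26 - 17) - 38 = 51

2P = (17, 51)


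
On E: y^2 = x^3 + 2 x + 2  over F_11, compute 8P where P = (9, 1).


k = 8 = 1000_2 (binary, LSB first: 0001)
Double-and-add from P = (9, 1):
  bit 0 = 0: acc unchanged = O
  bit 1 = 0: acc unchanged = O
  bit 2 = 0: acc unchanged = O
  bit 3 = 1: acc = O + (9, 10) = (9, 10)

8P = (9, 10)


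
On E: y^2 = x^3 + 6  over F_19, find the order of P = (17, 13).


Compute successive multiples of P until we hit O:
  1P = (17, 13)
  2P = (5, 13)
  3P = (16, 6)
  4P = (16, 13)
  5P = (5, 6)
  6P = (17, 6)
  7P = O

ord(P) = 7


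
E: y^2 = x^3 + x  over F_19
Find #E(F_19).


For each x in F_19, count y with y^2 = x^3 + 1 x + 0 mod 19:
  x = 0: RHS = 0, y in [0]  -> 1 point(s)
  x = 3: RHS = 11, y in [7, 12]  -> 2 point(s)
  x = 4: RHS = 11, y in [7, 12]  -> 2 point(s)
  x = 5: RHS = 16, y in [4, 15]  -> 2 point(s)
  x = 8: RHS = 7, y in [8, 11]  -> 2 point(s)
  x = 9: RHS = 16, y in [4, 15]  -> 2 point(s)
  x = 12: RHS = 11, y in [7, 12]  -> 2 point(s)
  x = 13: RHS = 6, y in [5, 14]  -> 2 point(s)
  x = 17: RHS = 9, y in [3, 16]  -> 2 point(s)
  x = 18: RHS = 17, y in [6, 13]  -> 2 point(s)
Affine points: 19. Add the point at infinity: total = 20.

#E(F_19) = 20


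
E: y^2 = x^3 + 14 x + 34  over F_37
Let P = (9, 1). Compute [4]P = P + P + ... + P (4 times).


k = 4 = 100_2 (binary, LSB first: 001)
Double-and-add from P = (9, 1):
  bit 0 = 0: acc unchanged = O
  bit 1 = 0: acc unchanged = O
  bit 2 = 1: acc = O + (27, 35) = (27, 35)

4P = (27, 35)


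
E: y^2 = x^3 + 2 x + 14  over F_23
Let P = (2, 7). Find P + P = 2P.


Doubling: s = (3 x1^2 + a) / (2 y1)
s = (3*2^2 + 2) / (2*7) mod 23 = 1
x3 = s^2 - 2 x1 mod 23 = 1^2 - 2*2 = 20
y3 = s (x1 - x3) - y1 mod 23 = 1 * (2 - 20) - 7 = 21

2P = (20, 21)
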